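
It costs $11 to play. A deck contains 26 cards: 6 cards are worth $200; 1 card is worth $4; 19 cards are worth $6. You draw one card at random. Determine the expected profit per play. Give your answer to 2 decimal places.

$39.69

E[payout] = (6/26)·200 + (1/26)·4 + (19/26)·6 = 659/13
Expected profit = 659/13 − 11 = 516/13 ≈ $39.69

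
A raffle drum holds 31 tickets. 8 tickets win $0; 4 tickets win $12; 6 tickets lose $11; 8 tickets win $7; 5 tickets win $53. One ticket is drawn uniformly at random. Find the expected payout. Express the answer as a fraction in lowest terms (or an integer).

303/31 dollars

E[payout] = (8/31)·0 + (4/31)·12 + (6/31)·(-11) + (8/31)·7 + (5/31)·53 = 303/31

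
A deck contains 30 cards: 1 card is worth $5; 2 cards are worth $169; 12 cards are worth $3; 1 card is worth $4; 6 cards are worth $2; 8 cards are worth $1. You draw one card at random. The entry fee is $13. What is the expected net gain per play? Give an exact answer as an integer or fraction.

E[payout] = (1/30)·5 + (2/30)·169 + (12/30)·3 + (1/30)·4 + (6/30)·2 + (8/30)·1 = 403/30
Expected profit = 403/30 − 13 = 13/30

13/30 dollars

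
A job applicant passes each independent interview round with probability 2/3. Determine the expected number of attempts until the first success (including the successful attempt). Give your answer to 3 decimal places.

For a geometric distribution, E[trials] = 1/p = 1/(2/3) = 3/2.
≈ 1.500

1.500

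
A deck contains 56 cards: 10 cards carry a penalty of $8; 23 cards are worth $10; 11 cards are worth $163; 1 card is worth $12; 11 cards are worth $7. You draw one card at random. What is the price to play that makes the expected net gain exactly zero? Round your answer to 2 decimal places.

$36.29

E[payout] = (10/56)·(-8) + (23/56)·10 + (11/56)·163 + (1/56)·12 + (11/56)·7 = 254/7
Fair fee = E[payout] = 254/7 ≈ $36.29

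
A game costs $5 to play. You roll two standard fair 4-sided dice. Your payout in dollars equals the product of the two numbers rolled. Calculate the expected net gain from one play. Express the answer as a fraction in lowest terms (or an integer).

Distribution of the product of the two numbers rolled: 1 w.p. 1/16, 2 w.p. 1/8, 3 w.p. 1/8, 4 w.p. 3/16, 6 w.p. 1/8, 8 w.p. 1/8, …
E[payout] = (1/16)·1 + (1/8)·2 + (1/8)·3 + (3/16)·4 + (1/8)·6 + (1/8)·8 + (1/16)·9 + (1/8)·12 + (1/16)·16 = 25/4
Expected profit = 25/4 − 5 = 5/4

5/4 dollars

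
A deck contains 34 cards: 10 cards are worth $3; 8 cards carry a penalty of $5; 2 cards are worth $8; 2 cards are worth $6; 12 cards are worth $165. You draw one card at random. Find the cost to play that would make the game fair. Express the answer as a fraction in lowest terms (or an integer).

999/17 dollars

E[payout] = (10/34)·3 + (8/34)·(-5) + (2/34)·8 + (2/34)·6 + (12/34)·165 = 999/17
Fair fee = E[payout] = 999/17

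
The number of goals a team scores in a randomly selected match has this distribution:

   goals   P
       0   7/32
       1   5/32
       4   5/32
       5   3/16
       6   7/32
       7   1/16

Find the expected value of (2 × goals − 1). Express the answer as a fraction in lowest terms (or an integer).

95/16

E[2x-1] = (7/32)·(-1) + (5/32)·1 + (5/32)·7 + (3/16)·9 + (7/32)·11 + (1/16)·13
     = 95/16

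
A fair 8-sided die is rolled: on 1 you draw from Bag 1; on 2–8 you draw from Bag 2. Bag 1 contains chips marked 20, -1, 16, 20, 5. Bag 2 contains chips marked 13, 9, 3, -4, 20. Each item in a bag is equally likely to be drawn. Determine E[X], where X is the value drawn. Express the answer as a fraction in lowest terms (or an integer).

E[X | Bag 1] = (20 − 1 + 16 + 20 + 5)/5 = 12
E[X | Bag 2] = (13 + 9 + 3 − 4 + 20)/5 = 41/5
E[X] = (1/8)·12 + (7/8)·41/5 = 347/40

347/40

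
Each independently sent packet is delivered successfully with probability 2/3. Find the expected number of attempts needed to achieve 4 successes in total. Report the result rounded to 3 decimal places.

6.000

By linearity (sum of 4 independent geometric waits), E[trials] = 4/p = 4/(2/3) = 6.
≈ 6.000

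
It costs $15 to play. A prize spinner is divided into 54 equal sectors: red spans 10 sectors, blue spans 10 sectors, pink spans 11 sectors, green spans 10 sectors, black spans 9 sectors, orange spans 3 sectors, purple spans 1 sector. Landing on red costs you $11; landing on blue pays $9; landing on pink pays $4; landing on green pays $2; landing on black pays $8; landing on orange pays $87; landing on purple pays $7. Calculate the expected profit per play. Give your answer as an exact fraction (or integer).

E[payout] = (10/54)·(-11) + (10/54)·9 + (11/54)·4 + (10/54)·2 + (9/54)·8 + (3/54)·87 + (1/54)·7 = 64/9
Expected profit = 64/9 − 15 = -71/9

-71/9 dollars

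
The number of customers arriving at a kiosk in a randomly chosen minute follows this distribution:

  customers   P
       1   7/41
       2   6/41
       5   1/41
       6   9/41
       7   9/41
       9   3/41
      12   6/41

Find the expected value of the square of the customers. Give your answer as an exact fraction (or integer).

1928/41

E[X²] = (7/41)·1 + (6/41)·4 + (1/41)·25 + (9/41)·36 + (9/41)·49 + (3/41)·81 + (6/41)·144
     = 1928/41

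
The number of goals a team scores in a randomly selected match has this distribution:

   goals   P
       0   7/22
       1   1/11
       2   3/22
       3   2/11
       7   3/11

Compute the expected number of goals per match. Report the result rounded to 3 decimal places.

E[X] = (7/22)·0 + (1/11)·1 + (3/22)·2 + (2/11)·3 + (3/11)·7
     = 31/11 ≈ 2.818

2.818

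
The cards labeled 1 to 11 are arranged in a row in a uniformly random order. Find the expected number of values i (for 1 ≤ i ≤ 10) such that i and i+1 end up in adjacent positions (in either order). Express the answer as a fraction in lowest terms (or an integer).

20/11

For each i ∈ {1,…,10}, let Xᵢ = 1 if i and i+1 are adjacent. P(Xᵢ=1) = 2·(11−1)!/11! = 2/11.
By linearity, E[ΣXᵢ] = (10)·(2/11) = 20/11.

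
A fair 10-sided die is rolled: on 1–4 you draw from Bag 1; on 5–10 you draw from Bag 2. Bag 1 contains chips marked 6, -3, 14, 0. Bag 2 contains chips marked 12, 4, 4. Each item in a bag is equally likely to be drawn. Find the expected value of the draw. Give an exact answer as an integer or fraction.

57/10

E[X | Bag 1] = (6 − 3 + 14 + 0)/4 = 17/4
E[X | Bag 2] = (12 + 4 + 4)/3 = 20/3
E[X] = (2/5)·17/4 + (3/5)·20/3 = 57/10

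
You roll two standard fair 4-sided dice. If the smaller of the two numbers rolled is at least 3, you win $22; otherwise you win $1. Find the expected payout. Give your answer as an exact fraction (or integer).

E[payout] = (3/4)·1 + (1/4)·22 = 25/4

25/4 dollars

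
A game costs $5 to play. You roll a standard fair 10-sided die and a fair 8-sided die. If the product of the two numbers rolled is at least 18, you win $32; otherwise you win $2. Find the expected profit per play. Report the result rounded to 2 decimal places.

E[payout] = (9/20)·2 + (11/20)·32 = 37/2
Expected profit = 37/2 − 5 = 27/2 ≈ $13.50

$13.50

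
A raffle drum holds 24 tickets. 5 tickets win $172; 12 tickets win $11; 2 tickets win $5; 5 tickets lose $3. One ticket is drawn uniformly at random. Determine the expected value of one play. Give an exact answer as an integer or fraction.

329/8 dollars

E[payout] = (5/24)·172 + (12/24)·11 + (2/24)·5 + (5/24)·(-3) = 329/8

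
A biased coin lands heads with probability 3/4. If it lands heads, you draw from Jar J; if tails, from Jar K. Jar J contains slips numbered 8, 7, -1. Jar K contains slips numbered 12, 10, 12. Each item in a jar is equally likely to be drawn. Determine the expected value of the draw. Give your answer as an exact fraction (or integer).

E[X | Jar J] = (8 + 7 − 1)/3 = 14/3
E[X | Jar K] = (12 + 10 + 12)/3 = 34/3
E[X] = (3/4)·14/3 + (1/4)·34/3 = 19/3

19/3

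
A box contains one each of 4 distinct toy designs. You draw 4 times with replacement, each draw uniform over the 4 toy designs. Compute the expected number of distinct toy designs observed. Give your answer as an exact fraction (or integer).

Let Xⱼ=1 if type j appears at least once. P(Xⱼ=1) = 1 − ((4−1)/4)^4 = 175/256.
E[#distinct] = 4·175/256 = 175/64.

175/64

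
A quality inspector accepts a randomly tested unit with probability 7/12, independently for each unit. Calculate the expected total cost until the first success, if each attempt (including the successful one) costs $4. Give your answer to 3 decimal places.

$6.857

E[#attempts] = 1/p = 12/7; E[cost] = 4·12/7 = 48/7.
≈ 6.857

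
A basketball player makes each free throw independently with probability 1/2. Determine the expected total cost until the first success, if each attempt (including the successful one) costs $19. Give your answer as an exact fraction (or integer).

E[#attempts] = 1/p = 2; E[cost] = 19·2 = 38.

$38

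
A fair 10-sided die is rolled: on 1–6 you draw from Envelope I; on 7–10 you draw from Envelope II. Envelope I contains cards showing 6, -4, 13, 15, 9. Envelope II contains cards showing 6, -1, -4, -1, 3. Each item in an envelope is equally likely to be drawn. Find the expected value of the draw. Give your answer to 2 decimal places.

4.92

E[X | Envelope I] = (6 − 4 + 13 + 15 + 9)/5 = 39/5
E[X | Envelope II] = (6 − 1 − 4 − 1 + 3)/5 = 3/5
E[X] = (3/5)·39/5 + (2/5)·3/5 = 123/25 ≈ 4.92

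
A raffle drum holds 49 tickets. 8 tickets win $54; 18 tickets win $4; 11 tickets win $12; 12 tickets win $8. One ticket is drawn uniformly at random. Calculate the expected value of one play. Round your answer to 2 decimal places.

E[payout] = (8/49)·54 + (18/49)·4 + (11/49)·12 + (12/49)·8 = 732/49
≈ $14.94

$14.94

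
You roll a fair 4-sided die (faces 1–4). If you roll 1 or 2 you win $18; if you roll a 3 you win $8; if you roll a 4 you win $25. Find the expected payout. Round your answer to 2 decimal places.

$17.25

E[payout] = (1/4)·8 + (1/2)·18 + (1/4)·25 = 69/4
≈ $17.25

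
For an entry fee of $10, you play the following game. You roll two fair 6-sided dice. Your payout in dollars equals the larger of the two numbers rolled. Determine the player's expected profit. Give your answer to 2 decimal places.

-$5.53

Distribution of the larger of the two numbers rolled: 1 w.p. 1/36, 2 w.p. 1/12, 3 w.p. 5/36, 4 w.p. 7/36, 5 w.p. 1/4, 6 w.p. 11/36
E[payout] = (1/36)·1 + (1/12)·2 + (5/36)·3 + (7/36)·4 + (1/4)·5 + (11/36)·6 = 161/36
Expected profit = 161/36 − 10 = -199/36 ≈ -$5.53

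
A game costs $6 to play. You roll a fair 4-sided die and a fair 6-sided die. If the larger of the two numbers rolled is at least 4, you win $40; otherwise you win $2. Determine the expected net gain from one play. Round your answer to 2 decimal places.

$19.75

E[payout] = (3/8)·2 + (5/8)·40 = 103/4
Expected profit = 103/4 − 6 = 79/4 ≈ $19.75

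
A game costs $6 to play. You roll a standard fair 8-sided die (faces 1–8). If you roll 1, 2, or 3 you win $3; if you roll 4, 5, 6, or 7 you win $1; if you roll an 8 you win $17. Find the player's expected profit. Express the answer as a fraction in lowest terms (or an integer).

-9/4 dollars

E[payout] = (1/2)·1 + (3/8)·3 + (1/8)·17 = 15/4
Expected profit = 15/4 − 6 = -9/4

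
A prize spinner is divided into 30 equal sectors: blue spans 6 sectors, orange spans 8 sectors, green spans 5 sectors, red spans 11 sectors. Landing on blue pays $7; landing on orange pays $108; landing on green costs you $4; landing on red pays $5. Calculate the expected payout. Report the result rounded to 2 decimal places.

E[payout] = (6/30)·7 + (8/30)·108 + (5/30)·(-4) + (11/30)·5 = 941/30
≈ $31.37

$31.37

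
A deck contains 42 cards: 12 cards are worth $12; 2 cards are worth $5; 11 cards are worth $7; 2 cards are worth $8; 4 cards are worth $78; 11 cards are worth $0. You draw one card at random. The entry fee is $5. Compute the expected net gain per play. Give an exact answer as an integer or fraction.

E[payout] = (12/42)·12 + (2/42)·5 + (11/42)·7 + (2/42)·8 + (4/42)·78 + (11/42)·0 = 559/42
Expected profit = 559/42 − 5 = 349/42

349/42 dollars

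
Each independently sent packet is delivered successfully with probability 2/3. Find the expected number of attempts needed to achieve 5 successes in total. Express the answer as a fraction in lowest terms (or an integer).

15/2

By linearity (sum of 5 independent geometric waits), E[trials] = 5/p = 5/(2/3) = 15/2.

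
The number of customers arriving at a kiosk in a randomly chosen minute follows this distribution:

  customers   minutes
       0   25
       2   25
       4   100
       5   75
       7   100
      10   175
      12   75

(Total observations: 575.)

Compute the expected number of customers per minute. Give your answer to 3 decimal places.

Total = 575, so P(customers=0) = 25/575, etc.
E[X] = (1/23)·0 + (1/23)·2 + (4/23)·4 + (3/23)·5 + (4/23)·7 + (7/23)·10 + (3/23)·12
     = 167/23 ≈ 7.261

7.261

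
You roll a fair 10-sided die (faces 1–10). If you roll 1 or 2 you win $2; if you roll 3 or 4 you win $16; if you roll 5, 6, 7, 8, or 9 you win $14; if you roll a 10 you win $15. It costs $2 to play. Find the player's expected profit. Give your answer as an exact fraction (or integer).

E[payout] = (1/5)·2 + (1/2)·14 + (1/10)·15 + (1/5)·16 = 121/10
Expected profit = 121/10 − 2 = 101/10

101/10 dollars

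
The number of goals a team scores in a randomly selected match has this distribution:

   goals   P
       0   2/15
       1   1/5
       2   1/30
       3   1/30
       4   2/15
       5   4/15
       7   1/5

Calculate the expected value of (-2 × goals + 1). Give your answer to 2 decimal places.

-6.27

E[-2x+1] = (2/15)·1 + (1/5)·(-1) + (1/30)·(-3) + (1/30)·(-5) + (2/15)·(-7) + (4/15)·(-9) + (1/5)·(-13)
     = -94/15 ≈ -6.27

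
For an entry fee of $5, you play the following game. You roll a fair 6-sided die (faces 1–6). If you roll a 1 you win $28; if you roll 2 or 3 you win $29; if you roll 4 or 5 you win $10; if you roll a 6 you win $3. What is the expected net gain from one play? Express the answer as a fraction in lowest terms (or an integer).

79/6 dollars

E[payout] = (1/6)·3 + (1/3)·10 + (1/6)·28 + (1/3)·29 = 109/6
Expected profit = 109/6 − 5 = 79/6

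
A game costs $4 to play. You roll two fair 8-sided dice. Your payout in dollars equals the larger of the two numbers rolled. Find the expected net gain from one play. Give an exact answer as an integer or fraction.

Distribution of the larger of the two numbers rolled: 1 w.p. 1/64, 2 w.p. 3/64, 3 w.p. 5/64, 4 w.p. 7/64, 5 w.p. 9/64, 6 w.p. 11/64, …
E[payout] = (1/64)·1 + (3/64)·2 + (5/64)·3 + (7/64)·4 + (9/64)·5 + (11/64)·6 + (13/64)·7 + (15/64)·8 = 93/16
Expected profit = 93/16 − 4 = 29/16

29/16 dollars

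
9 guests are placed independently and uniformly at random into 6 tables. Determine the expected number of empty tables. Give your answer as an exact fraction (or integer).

Let Xⱼ=1 if table j is empty. P(Xⱼ=1) = ((6-1)/6)^9 = 1953125/10077696.
By linearity, E[#empty] = 6·1953125/10077696 = 1953125/1679616.

1953125/1679616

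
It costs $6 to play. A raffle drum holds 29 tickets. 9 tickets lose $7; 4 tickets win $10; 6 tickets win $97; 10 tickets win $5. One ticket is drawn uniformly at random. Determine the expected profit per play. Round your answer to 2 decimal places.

E[payout] = (9/29)·(-7) + (4/29)·10 + (6/29)·97 + (10/29)·5 = 21
Expected profit = 21 − 6 = 15 ≈ $15.00

$15.00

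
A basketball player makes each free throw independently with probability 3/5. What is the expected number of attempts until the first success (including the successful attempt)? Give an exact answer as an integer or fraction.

5/3

For a geometric distribution, E[trials] = 1/p = 1/(3/5) = 5/3.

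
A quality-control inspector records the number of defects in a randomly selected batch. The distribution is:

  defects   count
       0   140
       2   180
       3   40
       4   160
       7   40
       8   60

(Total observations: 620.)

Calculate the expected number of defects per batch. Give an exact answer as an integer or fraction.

Total = 620, so P(defects=0) = 140/620, etc.
E[X] = (7/31)·0 + (9/31)·2 + (2/31)·3 + (8/31)·4 + (2/31)·7 + (3/31)·8
     = 94/31

94/31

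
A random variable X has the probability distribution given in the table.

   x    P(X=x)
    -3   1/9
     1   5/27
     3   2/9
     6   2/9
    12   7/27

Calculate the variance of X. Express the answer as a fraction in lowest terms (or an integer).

E[X] = (1/9)·(-3) + (5/27)·1 + (2/9)·3 + (2/9)·6 + (7/27)·12 = 134/27
E[X²] = (1/9)·9 + (5/27)·1 + (2/9)·9 + (2/9)·36 + (7/27)·144 = 1310/27
Var(X) = 1310/27 − (134/27)² = 17414/729

17414/729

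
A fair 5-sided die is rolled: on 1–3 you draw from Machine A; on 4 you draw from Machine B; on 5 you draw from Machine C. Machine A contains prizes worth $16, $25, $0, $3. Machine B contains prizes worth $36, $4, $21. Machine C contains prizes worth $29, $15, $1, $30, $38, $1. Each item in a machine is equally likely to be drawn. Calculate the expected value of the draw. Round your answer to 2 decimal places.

E[X | Machine A] = (16 + 25 + 0 + 3)/4 = 11
E[X | Machine B] = (36 + 4 + 21)/3 = 61/3
E[X | Machine C] = (29 + 15 + 1 + 30 + 38 + 1)/6 = 19
E[X] = (3/5)·11 + (1/5)·61/3 + (1/5)·19 = 217/15 ≈ 14.47

$14.47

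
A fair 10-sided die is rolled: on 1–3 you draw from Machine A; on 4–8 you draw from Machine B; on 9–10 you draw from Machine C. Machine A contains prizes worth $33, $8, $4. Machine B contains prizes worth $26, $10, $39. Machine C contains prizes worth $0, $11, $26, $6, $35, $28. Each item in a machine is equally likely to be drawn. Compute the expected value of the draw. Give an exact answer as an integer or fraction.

308/15 dollars

E[X | Machine A] = (33 + 8 + 4)/3 = 15
E[X | Machine B] = (26 + 10 + 39)/3 = 25
E[X | Machine C] = (0 + 11 + 26 + 6 + 35 + 28)/6 = 53/3
E[X] = (3/10)·15 + (1/2)·25 + (1/5)·53/3 = 308/15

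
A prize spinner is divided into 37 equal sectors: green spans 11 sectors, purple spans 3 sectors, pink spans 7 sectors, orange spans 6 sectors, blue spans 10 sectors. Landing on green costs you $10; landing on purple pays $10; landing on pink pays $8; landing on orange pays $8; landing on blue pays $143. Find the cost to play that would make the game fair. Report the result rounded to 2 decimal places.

$39.30

E[payout] = (11/37)·(-10) + (3/37)·10 + (7/37)·8 + (6/37)·8 + (10/37)·143 = 1454/37
Fair fee = E[payout] = 1454/37 ≈ $39.30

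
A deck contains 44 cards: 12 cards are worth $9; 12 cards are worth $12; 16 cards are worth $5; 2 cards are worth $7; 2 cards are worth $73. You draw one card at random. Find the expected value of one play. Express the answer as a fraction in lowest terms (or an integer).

E[payout] = (12/44)·9 + (12/44)·12 + (16/44)·5 + (2/44)·7 + (2/44)·73 = 123/11

123/11 dollars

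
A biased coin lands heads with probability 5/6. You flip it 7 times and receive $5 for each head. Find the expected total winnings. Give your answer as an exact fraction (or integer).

175/6 dollars

E[#heads] = 7·5/6 = 35/6 (linearity over flips).
E[winnings] = 5·35/6 = 175/6.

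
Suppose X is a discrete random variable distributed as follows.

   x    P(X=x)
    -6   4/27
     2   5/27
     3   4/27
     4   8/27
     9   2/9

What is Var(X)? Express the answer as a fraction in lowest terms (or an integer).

1658/81

E[X] = (4/27)·(-6) + (5/27)·2 + (4/27)·3 + (8/27)·4 + (2/9)·9 = 28/9
E[X²] = (4/27)·36 + (5/27)·4 + (4/27)·9 + (8/27)·16 + (2/9)·81 = 814/27
Var(X) = 814/27 − (28/9)² = 1658/81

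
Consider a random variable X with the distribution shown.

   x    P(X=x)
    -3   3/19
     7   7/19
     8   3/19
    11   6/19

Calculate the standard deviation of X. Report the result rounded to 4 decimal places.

4.5799

E[X] = 130/19, E[X²] = 1288/19
Var(X) = E[X²] − (E[X])² = 1288/19 − 16900/361 = 7572/361
SD(X) = √(7572/361) ≈ 4.5799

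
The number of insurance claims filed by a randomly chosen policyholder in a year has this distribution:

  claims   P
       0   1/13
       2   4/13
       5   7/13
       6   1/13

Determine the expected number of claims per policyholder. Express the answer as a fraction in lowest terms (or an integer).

49/13

E[X] = (1/13)·0 + (4/13)·2 + (7/13)·5 + (1/13)·6
     = 49/13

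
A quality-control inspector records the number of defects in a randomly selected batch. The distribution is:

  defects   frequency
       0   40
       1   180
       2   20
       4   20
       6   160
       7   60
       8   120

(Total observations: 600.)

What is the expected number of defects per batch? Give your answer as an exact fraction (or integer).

22/5

Total = 600, so P(defects=0) = 40/600, etc.
E[X] = (1/15)·0 + (3/10)·1 + (1/30)·2 + (1/30)·4 + (4/15)·6 + (1/10)·7 + (1/5)·8
     = 22/5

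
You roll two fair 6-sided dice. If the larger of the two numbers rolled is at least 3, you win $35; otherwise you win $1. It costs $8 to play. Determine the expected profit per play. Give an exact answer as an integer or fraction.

E[payout] = (1/9)·1 + (8/9)·35 = 281/9
Expected profit = 281/9 − 8 = 209/9

209/9 dollars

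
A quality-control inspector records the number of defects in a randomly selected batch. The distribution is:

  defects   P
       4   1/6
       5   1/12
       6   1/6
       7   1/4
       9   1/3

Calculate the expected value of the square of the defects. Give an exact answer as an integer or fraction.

E[X²] = (1/6)·16 + (1/12)·25 + (1/6)·36 + (1/4)·49 + (1/3)·81
     = 50

50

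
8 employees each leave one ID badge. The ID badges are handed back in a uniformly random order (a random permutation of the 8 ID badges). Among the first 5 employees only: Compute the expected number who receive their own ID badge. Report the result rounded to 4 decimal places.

Let Xᵢ = 1 if person i gets their own ID badge. For each i, P(Xᵢ=1) = 1/8.
By linearity of expectation, E[X₁+…+X_5] = 5·(1/8) = 5/8.
≈ 0.6250

0.6250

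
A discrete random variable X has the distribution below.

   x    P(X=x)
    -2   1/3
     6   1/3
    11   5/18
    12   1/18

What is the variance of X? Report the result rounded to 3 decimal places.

29.386

E[X] = (1/3)·(-2) + (1/3)·6 + (5/18)·11 + (1/18)·12 = 91/18
E[X²] = (1/3)·4 + (1/3)·36 + (5/18)·121 + (1/18)·144 = 989/18
Var(X) = 989/18 − (91/18)² = 9521/324 ≈ 29.386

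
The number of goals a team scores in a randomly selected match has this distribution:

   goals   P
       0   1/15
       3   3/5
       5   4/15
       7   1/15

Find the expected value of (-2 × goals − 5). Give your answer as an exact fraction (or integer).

-61/5

E[-2x-5] = (1/15)·(-5) + (3/5)·(-11) + (4/15)·(-15) + (1/15)·(-19)
     = -61/5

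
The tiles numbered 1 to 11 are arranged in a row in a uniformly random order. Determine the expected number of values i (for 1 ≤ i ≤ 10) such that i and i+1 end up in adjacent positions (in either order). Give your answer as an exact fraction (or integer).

20/11

For each i ∈ {1,…,10}, let Xᵢ = 1 if i and i+1 are adjacent. P(Xᵢ=1) = 2·(11−1)!/11! = 2/11.
By linearity, E[ΣXᵢ] = (10)·(2/11) = 20/11.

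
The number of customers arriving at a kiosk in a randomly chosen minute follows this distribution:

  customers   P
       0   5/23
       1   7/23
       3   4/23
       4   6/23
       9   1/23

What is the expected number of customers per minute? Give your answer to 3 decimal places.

E[X] = (5/23)·0 + (7/23)·1 + (4/23)·3 + (6/23)·4 + (1/23)·9
     = 52/23 ≈ 2.261

2.261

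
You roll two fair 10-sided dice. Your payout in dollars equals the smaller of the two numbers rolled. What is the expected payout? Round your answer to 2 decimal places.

$3.85

Distribution of the smaller of the two numbers rolled: 1 w.p. 19/100, 2 w.p. 17/100, 3 w.p. 3/20, 4 w.p. 13/100, 5 w.p. 11/100, 6 w.p. 9/100, …
E[payout] = (19/100)·1 + (17/100)·2 + (3/20)·3 + (13/100)·4 + (11/100)·5 + (9/100)·6 + (7/100)·7 + (1/20)·8 + (3/100)·9 + (1/100)·10 = 77/20
≈ $3.85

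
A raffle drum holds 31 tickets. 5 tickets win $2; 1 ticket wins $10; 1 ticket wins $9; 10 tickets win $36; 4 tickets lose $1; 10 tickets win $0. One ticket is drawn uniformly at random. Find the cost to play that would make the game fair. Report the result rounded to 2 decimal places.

$12.42

E[payout] = (5/31)·2 + (1/31)·10 + (1/31)·9 + (10/31)·36 + (4/31)·(-1) + (10/31)·0 = 385/31
Fair fee = E[payout] = 385/31 ≈ $12.42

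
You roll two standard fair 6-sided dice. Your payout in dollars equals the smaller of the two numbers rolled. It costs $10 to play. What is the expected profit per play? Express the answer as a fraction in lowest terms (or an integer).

Distribution of the smaller of the two numbers rolled: 1 w.p. 11/36, 2 w.p. 1/4, 3 w.p. 7/36, 4 w.p. 5/36, 5 w.p. 1/12, 6 w.p. 1/36
E[payout] = (11/36)·1 + (1/4)·2 + (7/36)·3 + (5/36)·4 + (1/12)·5 + (1/36)·6 = 91/36
Expected profit = 91/36 − 10 = -269/36

-269/36 dollars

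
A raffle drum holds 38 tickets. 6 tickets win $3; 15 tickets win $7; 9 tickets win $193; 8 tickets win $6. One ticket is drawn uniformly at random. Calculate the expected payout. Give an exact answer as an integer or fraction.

E[payout] = (6/38)·3 + (15/38)·7 + (9/38)·193 + (8/38)·6 = 954/19

954/19 dollars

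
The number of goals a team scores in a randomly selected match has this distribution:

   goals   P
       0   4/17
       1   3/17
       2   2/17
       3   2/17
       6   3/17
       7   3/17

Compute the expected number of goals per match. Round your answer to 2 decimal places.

E[X] = (4/17)·0 + (3/17)·1 + (2/17)·2 + (2/17)·3 + (3/17)·6 + (3/17)·7
     = 52/17 ≈ 3.06

3.06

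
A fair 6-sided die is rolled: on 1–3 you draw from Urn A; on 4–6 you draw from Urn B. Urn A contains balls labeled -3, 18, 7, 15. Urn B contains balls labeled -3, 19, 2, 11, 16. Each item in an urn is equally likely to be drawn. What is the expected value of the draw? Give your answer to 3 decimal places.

E[X | Urn A] = (-3 + 18 + 7 + 15)/4 = 37/4
E[X | Urn B] = (-3 + 19 + 2 + 11 + 16)/5 = 9
E[X] = (1/2)·37/4 + (1/2)·9 = 73/8 ≈ 9.125

9.125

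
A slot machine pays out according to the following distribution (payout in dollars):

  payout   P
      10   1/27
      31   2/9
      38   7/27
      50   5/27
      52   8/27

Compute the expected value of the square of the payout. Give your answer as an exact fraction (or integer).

16702/9

E[X²] = (1/27)·100 + (2/9)·961 + (7/27)·1444 + (5/27)·2500 + (8/27)·2704
     = 16702/9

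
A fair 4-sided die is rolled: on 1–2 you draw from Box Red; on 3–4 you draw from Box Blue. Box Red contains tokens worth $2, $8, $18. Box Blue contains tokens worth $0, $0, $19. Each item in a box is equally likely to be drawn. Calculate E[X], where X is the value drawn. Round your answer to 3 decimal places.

$7.833

E[X | Box Red] = (2 + 8 + 18)/3 = 28/3
E[X | Box Blue] = (0 + 0 + 19)/3 = 19/3
E[X] = (1/2)·28/3 + (1/2)·19/3 = 47/6 ≈ 7.833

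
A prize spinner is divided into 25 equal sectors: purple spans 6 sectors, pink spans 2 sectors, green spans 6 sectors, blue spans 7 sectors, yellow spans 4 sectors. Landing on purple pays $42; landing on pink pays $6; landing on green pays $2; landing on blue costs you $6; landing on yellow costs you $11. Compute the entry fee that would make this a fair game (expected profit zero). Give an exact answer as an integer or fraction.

38/5 dollars

E[payout] = (6/25)·42 + (2/25)·6 + (6/25)·2 + (7/25)·(-6) + (4/25)·(-11) = 38/5
Fair fee = E[payout] = 38/5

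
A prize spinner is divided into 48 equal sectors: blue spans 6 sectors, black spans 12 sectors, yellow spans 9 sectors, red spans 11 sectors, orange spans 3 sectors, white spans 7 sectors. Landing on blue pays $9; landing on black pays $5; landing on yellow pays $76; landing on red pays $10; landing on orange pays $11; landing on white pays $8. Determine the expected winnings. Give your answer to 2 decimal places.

$20.77

E[payout] = (6/48)·9 + (12/48)·5 + (9/48)·76 + (11/48)·10 + (3/48)·11 + (7/48)·8 = 997/48
≈ $20.77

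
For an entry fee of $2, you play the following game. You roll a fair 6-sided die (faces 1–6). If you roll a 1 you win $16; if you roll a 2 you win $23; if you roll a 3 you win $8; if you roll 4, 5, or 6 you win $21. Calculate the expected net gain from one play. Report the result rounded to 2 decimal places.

$16.33

E[payout] = (1/6)·8 + (1/6)·16 + (1/2)·21 + (1/6)·23 = 55/3
Expected profit = 55/3 − 2 = 49/3 ≈ $16.33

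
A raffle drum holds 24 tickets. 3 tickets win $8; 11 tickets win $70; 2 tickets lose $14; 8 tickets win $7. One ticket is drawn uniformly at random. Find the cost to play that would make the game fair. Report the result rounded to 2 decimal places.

E[payout] = (3/24)·8 + (11/24)·70 + (2/24)·(-14) + (8/24)·7 = 137/4
Fair fee = E[payout] = 137/4 ≈ $34.25

$34.25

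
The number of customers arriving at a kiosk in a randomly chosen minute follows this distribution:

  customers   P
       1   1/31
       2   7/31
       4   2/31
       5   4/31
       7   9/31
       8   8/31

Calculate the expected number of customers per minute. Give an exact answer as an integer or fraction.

170/31

E[X] = (1/31)·1 + (7/31)·2 + (2/31)·4 + (4/31)·5 + (9/31)·7 + (8/31)·8
     = 170/31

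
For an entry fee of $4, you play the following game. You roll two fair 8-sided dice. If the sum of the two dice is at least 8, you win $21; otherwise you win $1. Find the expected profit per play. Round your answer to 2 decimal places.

E[payout] = (21/64)·1 + (43/64)·21 = 231/16
Expected profit = 231/16 − 4 = 167/16 ≈ $10.44

$10.44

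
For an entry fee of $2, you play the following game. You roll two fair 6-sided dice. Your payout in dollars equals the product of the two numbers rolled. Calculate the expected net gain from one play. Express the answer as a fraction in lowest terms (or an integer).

Distribution of the product of the two numbers rolled: 1 w.p. 1/36, 2 w.p. 1/18, 3 w.p. 1/18, 4 w.p. 1/12, 5 w.p. 1/18, 6 w.p. 1/9, …
E[payout] = (1/36)·1 + (1/18)·2 + (1/18)·3 + (1/12)·4 + (1/18)·5 + (1/9)·6 + (1/18)·8 + (1/36)·9 + (1/18)·10 + (1/9)·12 + (1/18)·15 + (1/36)·16 + (1/18)·18 + (1/18)·20 + (1/18)·24 + (1/36)·25 + (1/18)·30 + (1/36)·36 = 49/4
Expected profit = 49/4 − 2 = 41/4

41/4 dollars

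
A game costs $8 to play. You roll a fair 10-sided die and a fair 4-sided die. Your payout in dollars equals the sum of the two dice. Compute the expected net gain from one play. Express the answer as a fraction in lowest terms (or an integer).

Distribution of the sum of the two dice: 2 w.p. 1/40, 3 w.p. 1/20, 4 w.p. 3/40, 5 w.p. 1/10, 6 w.p. 1/10, 7 w.p. 1/10, …
E[payout] = (1/40)·2 + (1/20)·3 + (3/40)·4 + (1/10)·5 + (1/10)·6 + (1/10)·7 + (1/10)·8 + (1/10)·9 + (1/10)·10 + (1/10)·11 + (3/40)·12 + (1/20)·13 + (1/40)·14 = 8
Expected profit = 8 − 8 = 0

$0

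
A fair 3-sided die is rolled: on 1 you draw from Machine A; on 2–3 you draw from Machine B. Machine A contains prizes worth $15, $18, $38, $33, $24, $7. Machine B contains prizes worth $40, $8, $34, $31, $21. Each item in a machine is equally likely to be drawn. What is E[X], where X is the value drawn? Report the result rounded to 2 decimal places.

$25.37

E[X | Machine A] = (15 + 18 + 38 + 33 + 24 + 7)/6 = 45/2
E[X | Machine B] = (40 + 8 + 34 + 31 + 21)/5 = 134/5
E[X] = (1/3)·45/2 + (2/3)·134/5 = 761/30 ≈ 25.37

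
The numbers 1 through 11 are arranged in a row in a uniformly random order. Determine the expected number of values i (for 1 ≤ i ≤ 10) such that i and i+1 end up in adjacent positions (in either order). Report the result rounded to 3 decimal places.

1.818

For each i ∈ {1,…,10}, let Xᵢ = 1 if i and i+1 are adjacent. P(Xᵢ=1) = 2·(11−1)!/11! = 2/11.
By linearity, E[ΣXᵢ] = (10)·(2/11) = 20/11.
≈ 1.818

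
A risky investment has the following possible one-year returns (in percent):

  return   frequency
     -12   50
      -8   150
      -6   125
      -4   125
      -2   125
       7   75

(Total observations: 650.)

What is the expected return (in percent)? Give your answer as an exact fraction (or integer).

-111/26

Total = 650, so P(return=-12) = 50/650, etc.
E[X] = (1/13)·(-12) + (3/13)·(-8) + (5/26)·(-6) + (5/26)·(-4) + (5/26)·(-2) + (3/26)·7
     = -111/26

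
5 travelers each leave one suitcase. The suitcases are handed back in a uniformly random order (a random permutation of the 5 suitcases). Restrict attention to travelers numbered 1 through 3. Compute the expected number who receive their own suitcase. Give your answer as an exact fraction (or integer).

3/5

Let Xᵢ = 1 if person i gets their own suitcase. For each i, P(Xᵢ=1) = 1/5.
By linearity of expectation, E[X₁+…+X_3] = 3·(1/5) = 3/5.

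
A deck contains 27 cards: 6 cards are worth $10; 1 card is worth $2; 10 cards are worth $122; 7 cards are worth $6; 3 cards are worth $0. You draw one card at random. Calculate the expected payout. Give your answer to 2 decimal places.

E[payout] = (6/27)·10 + (1/27)·2 + (10/27)·122 + (7/27)·6 + (3/27)·0 = 1324/27
≈ $49.04

$49.04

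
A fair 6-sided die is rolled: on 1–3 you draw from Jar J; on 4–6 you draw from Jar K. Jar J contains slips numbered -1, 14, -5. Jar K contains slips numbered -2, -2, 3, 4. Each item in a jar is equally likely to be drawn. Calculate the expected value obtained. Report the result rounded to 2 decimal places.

1.71

E[X | Jar J] = (-1 + 14 − 5)/3 = 8/3
E[X | Jar K] = (-2 − 2 + 3 + 4)/4 = 3/4
E[X] = (1/2)·8/3 + (1/2)·3/4 = 41/24 ≈ 1.71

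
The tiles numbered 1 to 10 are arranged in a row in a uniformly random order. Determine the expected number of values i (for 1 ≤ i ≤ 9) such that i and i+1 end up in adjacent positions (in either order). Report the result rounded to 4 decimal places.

For each i ∈ {1,…,9}, let Xᵢ = 1 if i and i+1 are adjacent. P(Xᵢ=1) = 2·(10−1)!/10! = 2/10.
By linearity, E[ΣXᵢ] = (9)·(2/10) = 9/5.
≈ 1.8000

1.8000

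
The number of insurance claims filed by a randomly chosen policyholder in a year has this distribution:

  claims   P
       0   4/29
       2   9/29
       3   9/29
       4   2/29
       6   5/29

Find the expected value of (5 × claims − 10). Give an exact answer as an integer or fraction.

125/29

E[5x-10] = (4/29)·(-10) + (9/29)·0 + (9/29)·5 + (2/29)·10 + (5/29)·20
     = 125/29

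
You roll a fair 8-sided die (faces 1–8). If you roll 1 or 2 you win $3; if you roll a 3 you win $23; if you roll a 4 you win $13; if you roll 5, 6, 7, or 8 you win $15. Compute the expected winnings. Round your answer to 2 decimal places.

$12.75

E[payout] = (1/4)·3 + (1/8)·13 + (1/2)·15 + (1/8)·23 = 51/4
≈ $12.75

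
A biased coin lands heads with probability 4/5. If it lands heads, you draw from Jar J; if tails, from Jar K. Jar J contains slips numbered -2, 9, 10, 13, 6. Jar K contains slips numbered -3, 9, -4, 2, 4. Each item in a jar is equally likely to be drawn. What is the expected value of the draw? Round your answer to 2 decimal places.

6.08

E[X | Jar J] = (-2 + 9 + 10 + 13 + 6)/5 = 36/5
E[X | Jar K] = (-3 + 9 − 4 + 2 + 4)/5 = 8/5
E[X] = (4/5)·36/5 + (1/5)·8/5 = 152/25 ≈ 6.08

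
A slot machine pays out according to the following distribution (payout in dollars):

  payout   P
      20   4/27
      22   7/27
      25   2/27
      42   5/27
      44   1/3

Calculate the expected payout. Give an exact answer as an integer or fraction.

890/27 dollars

E[X] = (4/27)·20 + (7/27)·22 + (2/27)·25 + (5/27)·42 + (1/3)·44
     = 890/27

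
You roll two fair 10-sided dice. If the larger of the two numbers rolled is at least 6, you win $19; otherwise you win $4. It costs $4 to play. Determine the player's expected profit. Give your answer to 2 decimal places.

$11.25

E[payout] = (1/4)·4 + (3/4)·19 = 61/4
Expected profit = 61/4 − 4 = 45/4 ≈ $11.25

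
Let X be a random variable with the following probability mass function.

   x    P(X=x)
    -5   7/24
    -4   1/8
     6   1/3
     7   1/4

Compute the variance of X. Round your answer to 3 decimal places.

E[X] = (7/24)·(-5) + (1/8)·(-4) + (1/3)·6 + (1/4)·7 = 43/24
E[X²] = (7/24)·25 + (1/8)·16 + (1/3)·36 + (1/4)·49 = 805/24
Var(X) = 805/24 − (43/24)² = 17471/576 ≈ 30.332

30.332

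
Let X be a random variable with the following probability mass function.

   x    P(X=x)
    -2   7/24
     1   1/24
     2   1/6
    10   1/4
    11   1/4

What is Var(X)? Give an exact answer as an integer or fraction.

18263/576

E[X] = (7/24)·(-2) + (1/24)·1 + (1/6)·2 + (1/4)·10 + (1/4)·11 = 121/24
E[X²] = (7/24)·4 + (1/24)·1 + (1/6)·4 + (1/4)·100 + (1/4)·121 = 457/8
Var(X) = 457/8 − (121/24)² = 18263/576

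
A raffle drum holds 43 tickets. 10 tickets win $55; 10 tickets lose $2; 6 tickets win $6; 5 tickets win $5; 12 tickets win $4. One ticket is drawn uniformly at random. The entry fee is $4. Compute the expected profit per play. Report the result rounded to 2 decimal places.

E[payout] = (10/43)·55 + (10/43)·(-2) + (6/43)·6 + (5/43)·5 + (12/43)·4 = 639/43
Expected profit = 639/43 − 4 = 467/43 ≈ $10.86

$10.86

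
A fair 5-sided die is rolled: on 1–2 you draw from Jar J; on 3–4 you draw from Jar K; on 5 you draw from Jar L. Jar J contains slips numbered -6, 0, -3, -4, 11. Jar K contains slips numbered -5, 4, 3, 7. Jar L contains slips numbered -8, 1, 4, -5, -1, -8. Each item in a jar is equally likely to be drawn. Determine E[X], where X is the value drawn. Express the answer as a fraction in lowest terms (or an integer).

E[X | Jar J] = (-6 + 0 − 3 − 4 + 11)/5 = -2/5
E[X | Jar K] = (-5 + 4 + 3 + 7)/4 = 9/4
E[X | Jar L] = (-8 + 1 + 4 − 5 − 1 − 8)/6 = -17/6
E[X] = (2/5)·(-2/5) + (2/5)·9/4 + (1/5)·(-17/6) = 13/75

13/75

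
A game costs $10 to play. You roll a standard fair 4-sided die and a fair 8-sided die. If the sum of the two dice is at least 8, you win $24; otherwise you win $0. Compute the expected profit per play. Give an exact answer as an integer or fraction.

E[payout] = (9/16)·0 + (7/16)·24 = 21/2
Expected profit = 21/2 − 10 = 1/2

1/2 dollars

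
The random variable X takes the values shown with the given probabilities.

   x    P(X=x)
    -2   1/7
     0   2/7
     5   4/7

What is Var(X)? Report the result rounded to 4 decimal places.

8.2449

E[X] = (1/7)·(-2) + (2/7)·0 + (4/7)·5 = 18/7
E[X²] = (1/7)·4 + (2/7)·0 + (4/7)·25 = 104/7
Var(X) = 104/7 − (18/7)² = 404/49 ≈ 8.2449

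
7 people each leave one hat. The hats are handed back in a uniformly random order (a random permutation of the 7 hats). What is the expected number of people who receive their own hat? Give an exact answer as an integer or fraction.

1

Let Xᵢ = 1 if person i gets their own hat. For each i, P(Xᵢ=1) = 1/7.
By linearity of expectation, E[X₁+…+X_7] = 7·(1/7) = 1.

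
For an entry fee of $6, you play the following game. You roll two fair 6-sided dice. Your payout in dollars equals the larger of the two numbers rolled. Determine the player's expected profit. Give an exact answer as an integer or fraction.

-55/36 dollars

Distribution of the larger of the two numbers rolled: 1 w.p. 1/36, 2 w.p. 1/12, 3 w.p. 5/36, 4 w.p. 7/36, 5 w.p. 1/4, 6 w.p. 11/36
E[payout] = (1/36)·1 + (1/12)·2 + (5/36)·3 + (7/36)·4 + (1/4)·5 + (11/36)·6 = 161/36
Expected profit = 161/36 − 6 = -55/36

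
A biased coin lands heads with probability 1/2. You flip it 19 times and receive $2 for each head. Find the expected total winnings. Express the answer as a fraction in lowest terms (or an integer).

$19

E[#heads] = 19·1/2 = 19/2 (linearity over flips).
E[winnings] = 2·19/2 = 19.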